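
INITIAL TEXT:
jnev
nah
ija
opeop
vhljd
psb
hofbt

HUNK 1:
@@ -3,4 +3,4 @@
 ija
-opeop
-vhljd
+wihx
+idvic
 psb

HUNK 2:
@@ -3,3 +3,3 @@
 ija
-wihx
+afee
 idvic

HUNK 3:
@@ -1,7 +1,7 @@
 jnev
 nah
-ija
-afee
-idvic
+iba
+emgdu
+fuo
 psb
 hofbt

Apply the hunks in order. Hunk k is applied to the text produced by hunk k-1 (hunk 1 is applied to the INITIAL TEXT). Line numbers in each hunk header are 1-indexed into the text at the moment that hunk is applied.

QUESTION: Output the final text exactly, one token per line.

Hunk 1: at line 3 remove [opeop,vhljd] add [wihx,idvic] -> 7 lines: jnev nah ija wihx idvic psb hofbt
Hunk 2: at line 3 remove [wihx] add [afee] -> 7 lines: jnev nah ija afee idvic psb hofbt
Hunk 3: at line 1 remove [ija,afee,idvic] add [iba,emgdu,fuo] -> 7 lines: jnev nah iba emgdu fuo psb hofbt

Answer: jnev
nah
iba
emgdu
fuo
psb
hofbt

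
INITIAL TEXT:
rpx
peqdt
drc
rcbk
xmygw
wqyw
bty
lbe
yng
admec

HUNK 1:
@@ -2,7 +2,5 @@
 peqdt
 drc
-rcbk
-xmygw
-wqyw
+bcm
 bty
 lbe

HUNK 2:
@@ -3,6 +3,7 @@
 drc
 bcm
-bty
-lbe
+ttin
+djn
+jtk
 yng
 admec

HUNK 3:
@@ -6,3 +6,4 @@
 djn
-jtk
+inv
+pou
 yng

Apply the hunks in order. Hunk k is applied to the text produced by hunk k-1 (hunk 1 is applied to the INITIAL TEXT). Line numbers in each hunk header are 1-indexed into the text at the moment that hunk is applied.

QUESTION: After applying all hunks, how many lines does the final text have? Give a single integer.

Answer: 10

Derivation:
Hunk 1: at line 2 remove [rcbk,xmygw,wqyw] add [bcm] -> 8 lines: rpx peqdt drc bcm bty lbe yng admec
Hunk 2: at line 3 remove [bty,lbe] add [ttin,djn,jtk] -> 9 lines: rpx peqdt drc bcm ttin djn jtk yng admec
Hunk 3: at line 6 remove [jtk] add [inv,pou] -> 10 lines: rpx peqdt drc bcm ttin djn inv pou yng admec
Final line count: 10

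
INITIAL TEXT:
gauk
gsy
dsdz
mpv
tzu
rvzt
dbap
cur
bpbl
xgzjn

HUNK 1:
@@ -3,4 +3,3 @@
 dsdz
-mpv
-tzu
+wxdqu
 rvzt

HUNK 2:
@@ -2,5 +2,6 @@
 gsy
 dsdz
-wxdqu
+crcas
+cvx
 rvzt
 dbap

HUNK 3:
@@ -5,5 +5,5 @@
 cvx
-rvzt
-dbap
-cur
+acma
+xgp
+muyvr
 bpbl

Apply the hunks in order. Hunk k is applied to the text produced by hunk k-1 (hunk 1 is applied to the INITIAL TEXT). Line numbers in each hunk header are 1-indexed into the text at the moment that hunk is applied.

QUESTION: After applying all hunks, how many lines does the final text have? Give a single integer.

Answer: 10

Derivation:
Hunk 1: at line 3 remove [mpv,tzu] add [wxdqu] -> 9 lines: gauk gsy dsdz wxdqu rvzt dbap cur bpbl xgzjn
Hunk 2: at line 2 remove [wxdqu] add [crcas,cvx] -> 10 lines: gauk gsy dsdz crcas cvx rvzt dbap cur bpbl xgzjn
Hunk 3: at line 5 remove [rvzt,dbap,cur] add [acma,xgp,muyvr] -> 10 lines: gauk gsy dsdz crcas cvx acma xgp muyvr bpbl xgzjn
Final line count: 10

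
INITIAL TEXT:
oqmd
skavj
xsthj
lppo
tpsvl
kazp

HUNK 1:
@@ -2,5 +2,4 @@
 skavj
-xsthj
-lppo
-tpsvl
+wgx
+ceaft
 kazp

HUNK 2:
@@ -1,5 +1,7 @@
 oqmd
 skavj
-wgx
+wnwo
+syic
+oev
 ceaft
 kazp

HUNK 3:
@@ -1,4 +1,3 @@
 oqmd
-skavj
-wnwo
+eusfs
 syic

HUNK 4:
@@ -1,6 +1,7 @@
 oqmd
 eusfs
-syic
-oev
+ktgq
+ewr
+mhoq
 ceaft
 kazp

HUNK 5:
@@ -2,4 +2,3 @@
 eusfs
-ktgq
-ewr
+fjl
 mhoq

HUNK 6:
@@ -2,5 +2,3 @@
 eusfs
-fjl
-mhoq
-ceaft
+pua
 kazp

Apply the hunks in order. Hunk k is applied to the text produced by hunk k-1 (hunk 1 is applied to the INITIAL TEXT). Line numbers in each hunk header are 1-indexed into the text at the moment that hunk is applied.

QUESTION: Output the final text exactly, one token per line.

Answer: oqmd
eusfs
pua
kazp

Derivation:
Hunk 1: at line 2 remove [xsthj,lppo,tpsvl] add [wgx,ceaft] -> 5 lines: oqmd skavj wgx ceaft kazp
Hunk 2: at line 1 remove [wgx] add [wnwo,syic,oev] -> 7 lines: oqmd skavj wnwo syic oev ceaft kazp
Hunk 3: at line 1 remove [skavj,wnwo] add [eusfs] -> 6 lines: oqmd eusfs syic oev ceaft kazp
Hunk 4: at line 1 remove [syic,oev] add [ktgq,ewr,mhoq] -> 7 lines: oqmd eusfs ktgq ewr mhoq ceaft kazp
Hunk 5: at line 2 remove [ktgq,ewr] add [fjl] -> 6 lines: oqmd eusfs fjl mhoq ceaft kazp
Hunk 6: at line 2 remove [fjl,mhoq,ceaft] add [pua] -> 4 lines: oqmd eusfs pua kazp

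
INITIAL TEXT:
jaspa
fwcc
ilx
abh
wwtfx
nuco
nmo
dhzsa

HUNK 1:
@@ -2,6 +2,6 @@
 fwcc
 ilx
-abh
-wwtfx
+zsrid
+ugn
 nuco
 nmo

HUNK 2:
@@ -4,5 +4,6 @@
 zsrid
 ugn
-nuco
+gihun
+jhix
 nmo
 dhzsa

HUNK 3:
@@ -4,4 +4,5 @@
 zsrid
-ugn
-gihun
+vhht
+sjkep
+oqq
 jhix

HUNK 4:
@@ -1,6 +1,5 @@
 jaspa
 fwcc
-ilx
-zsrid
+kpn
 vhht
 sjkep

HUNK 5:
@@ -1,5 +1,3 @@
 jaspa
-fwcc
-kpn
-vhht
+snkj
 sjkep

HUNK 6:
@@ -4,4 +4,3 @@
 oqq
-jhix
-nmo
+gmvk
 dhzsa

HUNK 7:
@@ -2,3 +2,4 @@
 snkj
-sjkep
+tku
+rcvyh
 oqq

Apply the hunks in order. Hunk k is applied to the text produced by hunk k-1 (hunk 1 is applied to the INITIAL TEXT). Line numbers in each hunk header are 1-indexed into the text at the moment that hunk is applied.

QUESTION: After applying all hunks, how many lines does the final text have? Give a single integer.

Hunk 1: at line 2 remove [abh,wwtfx] add [zsrid,ugn] -> 8 lines: jaspa fwcc ilx zsrid ugn nuco nmo dhzsa
Hunk 2: at line 4 remove [nuco] add [gihun,jhix] -> 9 lines: jaspa fwcc ilx zsrid ugn gihun jhix nmo dhzsa
Hunk 3: at line 4 remove [ugn,gihun] add [vhht,sjkep,oqq] -> 10 lines: jaspa fwcc ilx zsrid vhht sjkep oqq jhix nmo dhzsa
Hunk 4: at line 1 remove [ilx,zsrid] add [kpn] -> 9 lines: jaspa fwcc kpn vhht sjkep oqq jhix nmo dhzsa
Hunk 5: at line 1 remove [fwcc,kpn,vhht] add [snkj] -> 7 lines: jaspa snkj sjkep oqq jhix nmo dhzsa
Hunk 6: at line 4 remove [jhix,nmo] add [gmvk] -> 6 lines: jaspa snkj sjkep oqq gmvk dhzsa
Hunk 7: at line 2 remove [sjkep] add [tku,rcvyh] -> 7 lines: jaspa snkj tku rcvyh oqq gmvk dhzsa
Final line count: 7

Answer: 7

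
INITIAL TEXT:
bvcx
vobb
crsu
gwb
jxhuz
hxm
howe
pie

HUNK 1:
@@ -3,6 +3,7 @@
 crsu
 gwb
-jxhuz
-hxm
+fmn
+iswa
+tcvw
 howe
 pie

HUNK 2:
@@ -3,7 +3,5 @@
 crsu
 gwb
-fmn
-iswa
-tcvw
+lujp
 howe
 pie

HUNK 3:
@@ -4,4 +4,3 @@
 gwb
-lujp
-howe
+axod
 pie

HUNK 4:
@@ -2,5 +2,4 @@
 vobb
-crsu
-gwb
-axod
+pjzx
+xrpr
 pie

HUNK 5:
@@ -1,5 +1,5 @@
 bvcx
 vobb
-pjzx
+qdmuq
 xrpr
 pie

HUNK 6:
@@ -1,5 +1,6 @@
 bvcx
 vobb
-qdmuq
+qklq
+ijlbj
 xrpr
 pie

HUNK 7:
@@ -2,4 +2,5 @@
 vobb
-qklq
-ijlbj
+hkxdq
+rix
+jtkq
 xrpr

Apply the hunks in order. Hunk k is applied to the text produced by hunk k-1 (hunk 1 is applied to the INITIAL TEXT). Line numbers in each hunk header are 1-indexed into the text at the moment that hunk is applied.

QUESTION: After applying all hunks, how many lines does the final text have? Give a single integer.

Hunk 1: at line 3 remove [jxhuz,hxm] add [fmn,iswa,tcvw] -> 9 lines: bvcx vobb crsu gwb fmn iswa tcvw howe pie
Hunk 2: at line 3 remove [fmn,iswa,tcvw] add [lujp] -> 7 lines: bvcx vobb crsu gwb lujp howe pie
Hunk 3: at line 4 remove [lujp,howe] add [axod] -> 6 lines: bvcx vobb crsu gwb axod pie
Hunk 4: at line 2 remove [crsu,gwb,axod] add [pjzx,xrpr] -> 5 lines: bvcx vobb pjzx xrpr pie
Hunk 5: at line 1 remove [pjzx] add [qdmuq] -> 5 lines: bvcx vobb qdmuq xrpr pie
Hunk 6: at line 1 remove [qdmuq] add [qklq,ijlbj] -> 6 lines: bvcx vobb qklq ijlbj xrpr pie
Hunk 7: at line 2 remove [qklq,ijlbj] add [hkxdq,rix,jtkq] -> 7 lines: bvcx vobb hkxdq rix jtkq xrpr pie
Final line count: 7

Answer: 7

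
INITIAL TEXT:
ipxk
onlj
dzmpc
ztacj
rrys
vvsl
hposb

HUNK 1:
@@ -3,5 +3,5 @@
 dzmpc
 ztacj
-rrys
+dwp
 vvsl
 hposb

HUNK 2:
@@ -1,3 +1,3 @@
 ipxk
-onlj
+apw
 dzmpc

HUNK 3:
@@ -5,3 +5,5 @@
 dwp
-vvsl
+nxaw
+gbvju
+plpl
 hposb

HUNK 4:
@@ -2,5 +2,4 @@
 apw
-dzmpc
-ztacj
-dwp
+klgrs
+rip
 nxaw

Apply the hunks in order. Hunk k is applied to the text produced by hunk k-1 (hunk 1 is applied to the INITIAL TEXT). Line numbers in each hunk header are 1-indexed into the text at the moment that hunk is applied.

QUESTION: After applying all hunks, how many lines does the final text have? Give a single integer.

Hunk 1: at line 3 remove [rrys] add [dwp] -> 7 lines: ipxk onlj dzmpc ztacj dwp vvsl hposb
Hunk 2: at line 1 remove [onlj] add [apw] -> 7 lines: ipxk apw dzmpc ztacj dwp vvsl hposb
Hunk 3: at line 5 remove [vvsl] add [nxaw,gbvju,plpl] -> 9 lines: ipxk apw dzmpc ztacj dwp nxaw gbvju plpl hposb
Hunk 4: at line 2 remove [dzmpc,ztacj,dwp] add [klgrs,rip] -> 8 lines: ipxk apw klgrs rip nxaw gbvju plpl hposb
Final line count: 8

Answer: 8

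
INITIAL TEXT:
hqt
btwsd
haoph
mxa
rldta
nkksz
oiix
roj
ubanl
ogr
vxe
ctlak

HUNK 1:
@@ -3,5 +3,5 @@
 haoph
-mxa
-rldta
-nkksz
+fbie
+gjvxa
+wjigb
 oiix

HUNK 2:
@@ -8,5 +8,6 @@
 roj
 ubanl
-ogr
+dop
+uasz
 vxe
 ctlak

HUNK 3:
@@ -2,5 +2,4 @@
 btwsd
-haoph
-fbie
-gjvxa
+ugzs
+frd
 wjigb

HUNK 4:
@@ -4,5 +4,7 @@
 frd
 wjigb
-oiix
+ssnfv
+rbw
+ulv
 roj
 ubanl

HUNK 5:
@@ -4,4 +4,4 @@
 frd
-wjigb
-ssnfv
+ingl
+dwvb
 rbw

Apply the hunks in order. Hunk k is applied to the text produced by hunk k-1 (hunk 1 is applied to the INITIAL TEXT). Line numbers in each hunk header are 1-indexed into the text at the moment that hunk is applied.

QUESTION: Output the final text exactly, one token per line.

Answer: hqt
btwsd
ugzs
frd
ingl
dwvb
rbw
ulv
roj
ubanl
dop
uasz
vxe
ctlak

Derivation:
Hunk 1: at line 3 remove [mxa,rldta,nkksz] add [fbie,gjvxa,wjigb] -> 12 lines: hqt btwsd haoph fbie gjvxa wjigb oiix roj ubanl ogr vxe ctlak
Hunk 2: at line 8 remove [ogr] add [dop,uasz] -> 13 lines: hqt btwsd haoph fbie gjvxa wjigb oiix roj ubanl dop uasz vxe ctlak
Hunk 3: at line 2 remove [haoph,fbie,gjvxa] add [ugzs,frd] -> 12 lines: hqt btwsd ugzs frd wjigb oiix roj ubanl dop uasz vxe ctlak
Hunk 4: at line 4 remove [oiix] add [ssnfv,rbw,ulv] -> 14 lines: hqt btwsd ugzs frd wjigb ssnfv rbw ulv roj ubanl dop uasz vxe ctlak
Hunk 5: at line 4 remove [wjigb,ssnfv] add [ingl,dwvb] -> 14 lines: hqt btwsd ugzs frd ingl dwvb rbw ulv roj ubanl dop uasz vxe ctlak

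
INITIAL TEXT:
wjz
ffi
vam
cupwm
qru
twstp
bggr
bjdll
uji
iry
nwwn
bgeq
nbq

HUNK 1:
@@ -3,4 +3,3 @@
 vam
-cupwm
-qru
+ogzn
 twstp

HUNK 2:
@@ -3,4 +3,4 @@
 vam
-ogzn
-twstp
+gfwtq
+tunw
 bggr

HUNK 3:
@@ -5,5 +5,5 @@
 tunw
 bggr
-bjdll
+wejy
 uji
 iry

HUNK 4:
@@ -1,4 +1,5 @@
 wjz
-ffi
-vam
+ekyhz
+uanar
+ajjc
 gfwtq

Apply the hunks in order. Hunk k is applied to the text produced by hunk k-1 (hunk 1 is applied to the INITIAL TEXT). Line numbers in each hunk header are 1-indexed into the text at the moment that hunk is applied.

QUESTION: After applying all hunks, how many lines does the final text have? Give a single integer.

Hunk 1: at line 3 remove [cupwm,qru] add [ogzn] -> 12 lines: wjz ffi vam ogzn twstp bggr bjdll uji iry nwwn bgeq nbq
Hunk 2: at line 3 remove [ogzn,twstp] add [gfwtq,tunw] -> 12 lines: wjz ffi vam gfwtq tunw bggr bjdll uji iry nwwn bgeq nbq
Hunk 3: at line 5 remove [bjdll] add [wejy] -> 12 lines: wjz ffi vam gfwtq tunw bggr wejy uji iry nwwn bgeq nbq
Hunk 4: at line 1 remove [ffi,vam] add [ekyhz,uanar,ajjc] -> 13 lines: wjz ekyhz uanar ajjc gfwtq tunw bggr wejy uji iry nwwn bgeq nbq
Final line count: 13

Answer: 13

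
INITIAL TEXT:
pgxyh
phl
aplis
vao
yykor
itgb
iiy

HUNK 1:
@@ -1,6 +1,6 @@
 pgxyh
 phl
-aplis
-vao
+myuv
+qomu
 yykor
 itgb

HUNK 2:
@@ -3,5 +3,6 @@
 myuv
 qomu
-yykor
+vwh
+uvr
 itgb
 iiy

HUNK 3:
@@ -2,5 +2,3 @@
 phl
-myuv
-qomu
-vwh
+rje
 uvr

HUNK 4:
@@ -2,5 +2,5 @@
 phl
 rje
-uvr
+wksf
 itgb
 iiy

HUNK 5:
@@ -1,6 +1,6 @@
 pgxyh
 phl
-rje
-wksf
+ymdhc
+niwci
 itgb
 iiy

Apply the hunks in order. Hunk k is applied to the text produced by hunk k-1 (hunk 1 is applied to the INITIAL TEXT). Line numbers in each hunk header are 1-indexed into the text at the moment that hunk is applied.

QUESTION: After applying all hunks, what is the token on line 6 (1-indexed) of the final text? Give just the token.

Hunk 1: at line 1 remove [aplis,vao] add [myuv,qomu] -> 7 lines: pgxyh phl myuv qomu yykor itgb iiy
Hunk 2: at line 3 remove [yykor] add [vwh,uvr] -> 8 lines: pgxyh phl myuv qomu vwh uvr itgb iiy
Hunk 3: at line 2 remove [myuv,qomu,vwh] add [rje] -> 6 lines: pgxyh phl rje uvr itgb iiy
Hunk 4: at line 2 remove [uvr] add [wksf] -> 6 lines: pgxyh phl rje wksf itgb iiy
Hunk 5: at line 1 remove [rje,wksf] add [ymdhc,niwci] -> 6 lines: pgxyh phl ymdhc niwci itgb iiy
Final line 6: iiy

Answer: iiy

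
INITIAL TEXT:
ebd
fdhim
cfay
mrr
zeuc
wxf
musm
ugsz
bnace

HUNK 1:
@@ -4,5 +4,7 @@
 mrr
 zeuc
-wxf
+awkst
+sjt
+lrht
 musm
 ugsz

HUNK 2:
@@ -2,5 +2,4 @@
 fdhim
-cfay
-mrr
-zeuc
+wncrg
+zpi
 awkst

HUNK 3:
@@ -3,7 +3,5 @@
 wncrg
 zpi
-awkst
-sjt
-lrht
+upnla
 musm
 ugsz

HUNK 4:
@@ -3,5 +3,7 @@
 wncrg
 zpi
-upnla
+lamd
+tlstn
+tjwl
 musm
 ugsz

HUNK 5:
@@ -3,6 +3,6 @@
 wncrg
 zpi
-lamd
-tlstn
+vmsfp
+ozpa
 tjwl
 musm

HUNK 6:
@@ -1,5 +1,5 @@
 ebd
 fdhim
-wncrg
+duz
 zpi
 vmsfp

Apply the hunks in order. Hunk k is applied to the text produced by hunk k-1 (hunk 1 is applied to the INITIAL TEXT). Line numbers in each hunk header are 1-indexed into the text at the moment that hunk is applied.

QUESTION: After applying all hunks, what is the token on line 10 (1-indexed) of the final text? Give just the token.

Answer: bnace

Derivation:
Hunk 1: at line 4 remove [wxf] add [awkst,sjt,lrht] -> 11 lines: ebd fdhim cfay mrr zeuc awkst sjt lrht musm ugsz bnace
Hunk 2: at line 2 remove [cfay,mrr,zeuc] add [wncrg,zpi] -> 10 lines: ebd fdhim wncrg zpi awkst sjt lrht musm ugsz bnace
Hunk 3: at line 3 remove [awkst,sjt,lrht] add [upnla] -> 8 lines: ebd fdhim wncrg zpi upnla musm ugsz bnace
Hunk 4: at line 3 remove [upnla] add [lamd,tlstn,tjwl] -> 10 lines: ebd fdhim wncrg zpi lamd tlstn tjwl musm ugsz bnace
Hunk 5: at line 3 remove [lamd,tlstn] add [vmsfp,ozpa] -> 10 lines: ebd fdhim wncrg zpi vmsfp ozpa tjwl musm ugsz bnace
Hunk 6: at line 1 remove [wncrg] add [duz] -> 10 lines: ebd fdhim duz zpi vmsfp ozpa tjwl musm ugsz bnace
Final line 10: bnace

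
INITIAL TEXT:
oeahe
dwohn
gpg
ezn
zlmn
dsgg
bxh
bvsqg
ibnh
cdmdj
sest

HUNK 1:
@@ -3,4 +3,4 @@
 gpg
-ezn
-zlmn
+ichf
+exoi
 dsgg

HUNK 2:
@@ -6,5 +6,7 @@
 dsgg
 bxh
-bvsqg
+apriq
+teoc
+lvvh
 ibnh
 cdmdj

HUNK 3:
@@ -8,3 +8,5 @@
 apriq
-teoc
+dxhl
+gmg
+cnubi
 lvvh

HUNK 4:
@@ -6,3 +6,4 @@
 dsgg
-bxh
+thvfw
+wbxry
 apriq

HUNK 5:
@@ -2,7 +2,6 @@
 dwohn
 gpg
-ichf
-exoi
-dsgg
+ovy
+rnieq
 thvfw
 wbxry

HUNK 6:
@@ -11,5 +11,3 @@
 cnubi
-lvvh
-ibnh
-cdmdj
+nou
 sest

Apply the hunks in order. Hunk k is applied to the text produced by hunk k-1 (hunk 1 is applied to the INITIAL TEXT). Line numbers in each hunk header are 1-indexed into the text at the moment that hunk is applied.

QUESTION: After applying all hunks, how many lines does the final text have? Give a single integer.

Answer: 13

Derivation:
Hunk 1: at line 3 remove [ezn,zlmn] add [ichf,exoi] -> 11 lines: oeahe dwohn gpg ichf exoi dsgg bxh bvsqg ibnh cdmdj sest
Hunk 2: at line 6 remove [bvsqg] add [apriq,teoc,lvvh] -> 13 lines: oeahe dwohn gpg ichf exoi dsgg bxh apriq teoc lvvh ibnh cdmdj sest
Hunk 3: at line 8 remove [teoc] add [dxhl,gmg,cnubi] -> 15 lines: oeahe dwohn gpg ichf exoi dsgg bxh apriq dxhl gmg cnubi lvvh ibnh cdmdj sest
Hunk 4: at line 6 remove [bxh] add [thvfw,wbxry] -> 16 lines: oeahe dwohn gpg ichf exoi dsgg thvfw wbxry apriq dxhl gmg cnubi lvvh ibnh cdmdj sest
Hunk 5: at line 2 remove [ichf,exoi,dsgg] add [ovy,rnieq] -> 15 lines: oeahe dwohn gpg ovy rnieq thvfw wbxry apriq dxhl gmg cnubi lvvh ibnh cdmdj sest
Hunk 6: at line 11 remove [lvvh,ibnh,cdmdj] add [nou] -> 13 lines: oeahe dwohn gpg ovy rnieq thvfw wbxry apriq dxhl gmg cnubi nou sest
Final line count: 13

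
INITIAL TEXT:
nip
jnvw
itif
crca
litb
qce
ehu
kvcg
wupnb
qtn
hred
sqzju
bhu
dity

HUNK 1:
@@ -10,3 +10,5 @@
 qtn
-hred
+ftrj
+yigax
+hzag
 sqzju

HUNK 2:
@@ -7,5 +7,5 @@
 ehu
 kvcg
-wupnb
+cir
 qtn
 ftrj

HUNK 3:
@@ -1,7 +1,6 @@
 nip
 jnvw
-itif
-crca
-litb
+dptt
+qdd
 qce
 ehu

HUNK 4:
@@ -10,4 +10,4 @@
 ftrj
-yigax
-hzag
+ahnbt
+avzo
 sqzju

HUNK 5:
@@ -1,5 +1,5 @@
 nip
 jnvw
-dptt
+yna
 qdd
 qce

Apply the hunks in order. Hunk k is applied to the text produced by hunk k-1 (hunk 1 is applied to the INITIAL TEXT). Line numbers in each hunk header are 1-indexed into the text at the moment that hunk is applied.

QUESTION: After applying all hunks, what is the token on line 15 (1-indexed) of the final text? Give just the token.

Answer: dity

Derivation:
Hunk 1: at line 10 remove [hred] add [ftrj,yigax,hzag] -> 16 lines: nip jnvw itif crca litb qce ehu kvcg wupnb qtn ftrj yigax hzag sqzju bhu dity
Hunk 2: at line 7 remove [wupnb] add [cir] -> 16 lines: nip jnvw itif crca litb qce ehu kvcg cir qtn ftrj yigax hzag sqzju bhu dity
Hunk 3: at line 1 remove [itif,crca,litb] add [dptt,qdd] -> 15 lines: nip jnvw dptt qdd qce ehu kvcg cir qtn ftrj yigax hzag sqzju bhu dity
Hunk 4: at line 10 remove [yigax,hzag] add [ahnbt,avzo] -> 15 lines: nip jnvw dptt qdd qce ehu kvcg cir qtn ftrj ahnbt avzo sqzju bhu dity
Hunk 5: at line 1 remove [dptt] add [yna] -> 15 lines: nip jnvw yna qdd qce ehu kvcg cir qtn ftrj ahnbt avzo sqzju bhu dity
Final line 15: dity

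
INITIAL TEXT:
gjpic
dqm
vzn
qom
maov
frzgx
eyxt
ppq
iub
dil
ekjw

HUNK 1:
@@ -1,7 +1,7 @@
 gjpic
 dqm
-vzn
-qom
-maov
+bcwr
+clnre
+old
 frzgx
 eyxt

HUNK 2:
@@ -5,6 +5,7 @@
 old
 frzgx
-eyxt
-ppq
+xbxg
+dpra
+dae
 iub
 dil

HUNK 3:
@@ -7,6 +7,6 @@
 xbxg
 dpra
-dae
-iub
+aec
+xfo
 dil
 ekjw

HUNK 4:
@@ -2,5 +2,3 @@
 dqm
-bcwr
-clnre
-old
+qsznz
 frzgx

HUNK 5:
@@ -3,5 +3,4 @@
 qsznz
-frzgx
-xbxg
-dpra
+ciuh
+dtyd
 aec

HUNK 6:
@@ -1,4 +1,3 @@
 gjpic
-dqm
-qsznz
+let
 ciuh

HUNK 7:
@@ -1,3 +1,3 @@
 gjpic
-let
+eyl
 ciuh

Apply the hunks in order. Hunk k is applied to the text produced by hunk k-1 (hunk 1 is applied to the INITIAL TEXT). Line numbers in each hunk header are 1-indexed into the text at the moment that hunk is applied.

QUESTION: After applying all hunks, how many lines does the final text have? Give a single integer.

Hunk 1: at line 1 remove [vzn,qom,maov] add [bcwr,clnre,old] -> 11 lines: gjpic dqm bcwr clnre old frzgx eyxt ppq iub dil ekjw
Hunk 2: at line 5 remove [eyxt,ppq] add [xbxg,dpra,dae] -> 12 lines: gjpic dqm bcwr clnre old frzgx xbxg dpra dae iub dil ekjw
Hunk 3: at line 7 remove [dae,iub] add [aec,xfo] -> 12 lines: gjpic dqm bcwr clnre old frzgx xbxg dpra aec xfo dil ekjw
Hunk 4: at line 2 remove [bcwr,clnre,old] add [qsznz] -> 10 lines: gjpic dqm qsznz frzgx xbxg dpra aec xfo dil ekjw
Hunk 5: at line 3 remove [frzgx,xbxg,dpra] add [ciuh,dtyd] -> 9 lines: gjpic dqm qsznz ciuh dtyd aec xfo dil ekjw
Hunk 6: at line 1 remove [dqm,qsznz] add [let] -> 8 lines: gjpic let ciuh dtyd aec xfo dil ekjw
Hunk 7: at line 1 remove [let] add [eyl] -> 8 lines: gjpic eyl ciuh dtyd aec xfo dil ekjw
Final line count: 8

Answer: 8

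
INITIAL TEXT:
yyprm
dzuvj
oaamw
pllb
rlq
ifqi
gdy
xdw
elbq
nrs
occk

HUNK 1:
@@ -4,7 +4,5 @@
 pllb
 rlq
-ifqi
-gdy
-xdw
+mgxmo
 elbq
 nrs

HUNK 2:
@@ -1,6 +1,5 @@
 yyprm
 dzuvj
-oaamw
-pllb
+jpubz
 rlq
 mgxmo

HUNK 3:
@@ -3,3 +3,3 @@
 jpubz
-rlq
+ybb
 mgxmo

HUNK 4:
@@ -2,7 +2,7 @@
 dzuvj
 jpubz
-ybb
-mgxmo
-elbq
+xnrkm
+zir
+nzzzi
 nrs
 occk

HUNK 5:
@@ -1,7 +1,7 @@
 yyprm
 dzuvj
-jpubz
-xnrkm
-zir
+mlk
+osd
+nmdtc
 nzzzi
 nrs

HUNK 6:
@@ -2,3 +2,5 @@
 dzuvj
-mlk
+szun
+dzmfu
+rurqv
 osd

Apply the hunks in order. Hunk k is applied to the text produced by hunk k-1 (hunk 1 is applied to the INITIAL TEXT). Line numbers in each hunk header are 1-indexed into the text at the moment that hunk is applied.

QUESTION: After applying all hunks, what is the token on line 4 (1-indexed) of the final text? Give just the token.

Hunk 1: at line 4 remove [ifqi,gdy,xdw] add [mgxmo] -> 9 lines: yyprm dzuvj oaamw pllb rlq mgxmo elbq nrs occk
Hunk 2: at line 1 remove [oaamw,pllb] add [jpubz] -> 8 lines: yyprm dzuvj jpubz rlq mgxmo elbq nrs occk
Hunk 3: at line 3 remove [rlq] add [ybb] -> 8 lines: yyprm dzuvj jpubz ybb mgxmo elbq nrs occk
Hunk 4: at line 2 remove [ybb,mgxmo,elbq] add [xnrkm,zir,nzzzi] -> 8 lines: yyprm dzuvj jpubz xnrkm zir nzzzi nrs occk
Hunk 5: at line 1 remove [jpubz,xnrkm,zir] add [mlk,osd,nmdtc] -> 8 lines: yyprm dzuvj mlk osd nmdtc nzzzi nrs occk
Hunk 6: at line 2 remove [mlk] add [szun,dzmfu,rurqv] -> 10 lines: yyprm dzuvj szun dzmfu rurqv osd nmdtc nzzzi nrs occk
Final line 4: dzmfu

Answer: dzmfu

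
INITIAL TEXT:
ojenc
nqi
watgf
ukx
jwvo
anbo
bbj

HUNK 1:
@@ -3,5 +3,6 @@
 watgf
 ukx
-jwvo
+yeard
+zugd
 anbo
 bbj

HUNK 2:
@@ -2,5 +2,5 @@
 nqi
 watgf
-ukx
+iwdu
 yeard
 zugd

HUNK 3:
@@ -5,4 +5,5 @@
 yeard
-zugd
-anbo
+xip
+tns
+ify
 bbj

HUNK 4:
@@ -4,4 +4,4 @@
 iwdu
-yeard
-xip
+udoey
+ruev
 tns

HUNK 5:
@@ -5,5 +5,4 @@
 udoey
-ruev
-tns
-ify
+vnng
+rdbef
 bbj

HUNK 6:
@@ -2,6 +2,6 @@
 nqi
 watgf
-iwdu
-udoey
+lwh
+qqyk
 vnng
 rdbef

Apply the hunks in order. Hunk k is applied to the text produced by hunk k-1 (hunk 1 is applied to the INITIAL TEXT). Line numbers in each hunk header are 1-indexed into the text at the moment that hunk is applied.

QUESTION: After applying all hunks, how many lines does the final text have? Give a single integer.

Answer: 8

Derivation:
Hunk 1: at line 3 remove [jwvo] add [yeard,zugd] -> 8 lines: ojenc nqi watgf ukx yeard zugd anbo bbj
Hunk 2: at line 2 remove [ukx] add [iwdu] -> 8 lines: ojenc nqi watgf iwdu yeard zugd anbo bbj
Hunk 3: at line 5 remove [zugd,anbo] add [xip,tns,ify] -> 9 lines: ojenc nqi watgf iwdu yeard xip tns ify bbj
Hunk 4: at line 4 remove [yeard,xip] add [udoey,ruev] -> 9 lines: ojenc nqi watgf iwdu udoey ruev tns ify bbj
Hunk 5: at line 5 remove [ruev,tns,ify] add [vnng,rdbef] -> 8 lines: ojenc nqi watgf iwdu udoey vnng rdbef bbj
Hunk 6: at line 2 remove [iwdu,udoey] add [lwh,qqyk] -> 8 lines: ojenc nqi watgf lwh qqyk vnng rdbef bbj
Final line count: 8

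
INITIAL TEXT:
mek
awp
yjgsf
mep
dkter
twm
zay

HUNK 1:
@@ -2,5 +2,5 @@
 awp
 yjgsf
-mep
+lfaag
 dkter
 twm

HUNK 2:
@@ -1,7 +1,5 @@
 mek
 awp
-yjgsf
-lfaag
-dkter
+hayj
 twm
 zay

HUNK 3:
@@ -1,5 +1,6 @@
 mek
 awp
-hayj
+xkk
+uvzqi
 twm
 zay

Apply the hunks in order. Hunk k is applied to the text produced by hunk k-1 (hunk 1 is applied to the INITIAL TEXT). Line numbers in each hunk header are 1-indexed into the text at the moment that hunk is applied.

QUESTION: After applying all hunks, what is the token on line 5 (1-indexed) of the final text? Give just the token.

Hunk 1: at line 2 remove [mep] add [lfaag] -> 7 lines: mek awp yjgsf lfaag dkter twm zay
Hunk 2: at line 1 remove [yjgsf,lfaag,dkter] add [hayj] -> 5 lines: mek awp hayj twm zay
Hunk 3: at line 1 remove [hayj] add [xkk,uvzqi] -> 6 lines: mek awp xkk uvzqi twm zay
Final line 5: twm

Answer: twm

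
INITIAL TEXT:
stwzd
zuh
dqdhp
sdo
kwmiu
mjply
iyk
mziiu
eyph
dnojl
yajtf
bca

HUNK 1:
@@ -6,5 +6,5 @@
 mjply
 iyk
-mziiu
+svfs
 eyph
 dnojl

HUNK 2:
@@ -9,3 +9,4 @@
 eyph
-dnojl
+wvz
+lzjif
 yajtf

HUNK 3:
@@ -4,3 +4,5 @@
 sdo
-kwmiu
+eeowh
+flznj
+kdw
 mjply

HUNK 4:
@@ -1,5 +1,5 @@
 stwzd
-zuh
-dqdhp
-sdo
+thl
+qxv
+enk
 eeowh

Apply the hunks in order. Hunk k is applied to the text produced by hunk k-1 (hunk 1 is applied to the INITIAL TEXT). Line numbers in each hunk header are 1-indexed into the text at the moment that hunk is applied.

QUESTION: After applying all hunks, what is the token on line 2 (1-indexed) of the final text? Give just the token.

Answer: thl

Derivation:
Hunk 1: at line 6 remove [mziiu] add [svfs] -> 12 lines: stwzd zuh dqdhp sdo kwmiu mjply iyk svfs eyph dnojl yajtf bca
Hunk 2: at line 9 remove [dnojl] add [wvz,lzjif] -> 13 lines: stwzd zuh dqdhp sdo kwmiu mjply iyk svfs eyph wvz lzjif yajtf bca
Hunk 3: at line 4 remove [kwmiu] add [eeowh,flznj,kdw] -> 15 lines: stwzd zuh dqdhp sdo eeowh flznj kdw mjply iyk svfs eyph wvz lzjif yajtf bca
Hunk 4: at line 1 remove [zuh,dqdhp,sdo] add [thl,qxv,enk] -> 15 lines: stwzd thl qxv enk eeowh flznj kdw mjply iyk svfs eyph wvz lzjif yajtf bca
Final line 2: thl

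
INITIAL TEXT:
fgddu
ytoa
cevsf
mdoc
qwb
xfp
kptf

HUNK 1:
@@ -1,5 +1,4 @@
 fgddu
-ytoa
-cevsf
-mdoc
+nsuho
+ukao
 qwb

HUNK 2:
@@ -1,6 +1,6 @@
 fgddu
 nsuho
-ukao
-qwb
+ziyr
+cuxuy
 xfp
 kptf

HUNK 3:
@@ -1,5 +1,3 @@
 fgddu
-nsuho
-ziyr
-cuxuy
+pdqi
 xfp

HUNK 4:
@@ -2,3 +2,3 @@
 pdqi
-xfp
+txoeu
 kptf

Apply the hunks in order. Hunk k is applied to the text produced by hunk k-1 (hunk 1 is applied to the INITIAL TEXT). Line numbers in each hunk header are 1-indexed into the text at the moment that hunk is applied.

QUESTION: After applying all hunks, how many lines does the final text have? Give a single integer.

Answer: 4

Derivation:
Hunk 1: at line 1 remove [ytoa,cevsf,mdoc] add [nsuho,ukao] -> 6 lines: fgddu nsuho ukao qwb xfp kptf
Hunk 2: at line 1 remove [ukao,qwb] add [ziyr,cuxuy] -> 6 lines: fgddu nsuho ziyr cuxuy xfp kptf
Hunk 3: at line 1 remove [nsuho,ziyr,cuxuy] add [pdqi] -> 4 lines: fgddu pdqi xfp kptf
Hunk 4: at line 2 remove [xfp] add [txoeu] -> 4 lines: fgddu pdqi txoeu kptf
Final line count: 4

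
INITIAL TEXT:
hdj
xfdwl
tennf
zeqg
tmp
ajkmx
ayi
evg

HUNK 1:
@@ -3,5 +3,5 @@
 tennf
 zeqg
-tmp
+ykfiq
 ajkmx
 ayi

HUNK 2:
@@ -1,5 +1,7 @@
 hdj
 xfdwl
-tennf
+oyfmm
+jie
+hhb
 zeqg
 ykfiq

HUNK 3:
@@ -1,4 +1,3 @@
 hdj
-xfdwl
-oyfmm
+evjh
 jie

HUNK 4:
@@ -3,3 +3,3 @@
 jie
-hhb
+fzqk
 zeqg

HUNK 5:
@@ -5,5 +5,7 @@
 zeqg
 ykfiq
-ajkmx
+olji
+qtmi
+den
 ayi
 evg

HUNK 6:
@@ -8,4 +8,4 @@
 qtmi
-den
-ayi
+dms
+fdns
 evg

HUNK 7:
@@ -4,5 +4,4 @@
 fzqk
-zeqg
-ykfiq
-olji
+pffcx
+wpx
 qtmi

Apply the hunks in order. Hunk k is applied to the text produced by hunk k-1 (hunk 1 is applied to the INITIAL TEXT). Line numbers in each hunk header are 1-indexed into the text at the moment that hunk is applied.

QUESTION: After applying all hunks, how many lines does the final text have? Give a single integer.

Answer: 10

Derivation:
Hunk 1: at line 3 remove [tmp] add [ykfiq] -> 8 lines: hdj xfdwl tennf zeqg ykfiq ajkmx ayi evg
Hunk 2: at line 1 remove [tennf] add [oyfmm,jie,hhb] -> 10 lines: hdj xfdwl oyfmm jie hhb zeqg ykfiq ajkmx ayi evg
Hunk 3: at line 1 remove [xfdwl,oyfmm] add [evjh] -> 9 lines: hdj evjh jie hhb zeqg ykfiq ajkmx ayi evg
Hunk 4: at line 3 remove [hhb] add [fzqk] -> 9 lines: hdj evjh jie fzqk zeqg ykfiq ajkmx ayi evg
Hunk 5: at line 5 remove [ajkmx] add [olji,qtmi,den] -> 11 lines: hdj evjh jie fzqk zeqg ykfiq olji qtmi den ayi evg
Hunk 6: at line 8 remove [den,ayi] add [dms,fdns] -> 11 lines: hdj evjh jie fzqk zeqg ykfiq olji qtmi dms fdns evg
Hunk 7: at line 4 remove [zeqg,ykfiq,olji] add [pffcx,wpx] -> 10 lines: hdj evjh jie fzqk pffcx wpx qtmi dms fdns evg
Final line count: 10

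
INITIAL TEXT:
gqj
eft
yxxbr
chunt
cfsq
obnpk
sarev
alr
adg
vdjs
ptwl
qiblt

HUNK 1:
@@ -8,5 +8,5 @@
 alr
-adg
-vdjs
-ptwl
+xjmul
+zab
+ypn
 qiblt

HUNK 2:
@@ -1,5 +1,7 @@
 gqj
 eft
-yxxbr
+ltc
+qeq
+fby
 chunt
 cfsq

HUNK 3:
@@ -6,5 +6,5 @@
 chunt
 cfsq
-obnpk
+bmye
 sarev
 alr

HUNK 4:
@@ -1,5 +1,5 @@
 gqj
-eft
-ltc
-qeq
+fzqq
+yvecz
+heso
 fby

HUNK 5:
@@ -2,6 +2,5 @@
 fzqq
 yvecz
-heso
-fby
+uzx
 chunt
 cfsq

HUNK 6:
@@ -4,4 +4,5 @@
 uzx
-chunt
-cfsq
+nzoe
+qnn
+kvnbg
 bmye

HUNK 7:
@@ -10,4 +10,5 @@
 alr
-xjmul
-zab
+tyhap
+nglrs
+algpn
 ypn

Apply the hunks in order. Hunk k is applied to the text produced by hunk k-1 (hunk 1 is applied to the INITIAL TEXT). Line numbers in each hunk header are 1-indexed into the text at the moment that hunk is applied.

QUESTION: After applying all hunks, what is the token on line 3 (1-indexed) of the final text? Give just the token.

Answer: yvecz

Derivation:
Hunk 1: at line 8 remove [adg,vdjs,ptwl] add [xjmul,zab,ypn] -> 12 lines: gqj eft yxxbr chunt cfsq obnpk sarev alr xjmul zab ypn qiblt
Hunk 2: at line 1 remove [yxxbr] add [ltc,qeq,fby] -> 14 lines: gqj eft ltc qeq fby chunt cfsq obnpk sarev alr xjmul zab ypn qiblt
Hunk 3: at line 6 remove [obnpk] add [bmye] -> 14 lines: gqj eft ltc qeq fby chunt cfsq bmye sarev alr xjmul zab ypn qiblt
Hunk 4: at line 1 remove [eft,ltc,qeq] add [fzqq,yvecz,heso] -> 14 lines: gqj fzqq yvecz heso fby chunt cfsq bmye sarev alr xjmul zab ypn qiblt
Hunk 5: at line 2 remove [heso,fby] add [uzx] -> 13 lines: gqj fzqq yvecz uzx chunt cfsq bmye sarev alr xjmul zab ypn qiblt
Hunk 6: at line 4 remove [chunt,cfsq] add [nzoe,qnn,kvnbg] -> 14 lines: gqj fzqq yvecz uzx nzoe qnn kvnbg bmye sarev alr xjmul zab ypn qiblt
Hunk 7: at line 10 remove [xjmul,zab] add [tyhap,nglrs,algpn] -> 15 lines: gqj fzqq yvecz uzx nzoe qnn kvnbg bmye sarev alr tyhap nglrs algpn ypn qiblt
Final line 3: yvecz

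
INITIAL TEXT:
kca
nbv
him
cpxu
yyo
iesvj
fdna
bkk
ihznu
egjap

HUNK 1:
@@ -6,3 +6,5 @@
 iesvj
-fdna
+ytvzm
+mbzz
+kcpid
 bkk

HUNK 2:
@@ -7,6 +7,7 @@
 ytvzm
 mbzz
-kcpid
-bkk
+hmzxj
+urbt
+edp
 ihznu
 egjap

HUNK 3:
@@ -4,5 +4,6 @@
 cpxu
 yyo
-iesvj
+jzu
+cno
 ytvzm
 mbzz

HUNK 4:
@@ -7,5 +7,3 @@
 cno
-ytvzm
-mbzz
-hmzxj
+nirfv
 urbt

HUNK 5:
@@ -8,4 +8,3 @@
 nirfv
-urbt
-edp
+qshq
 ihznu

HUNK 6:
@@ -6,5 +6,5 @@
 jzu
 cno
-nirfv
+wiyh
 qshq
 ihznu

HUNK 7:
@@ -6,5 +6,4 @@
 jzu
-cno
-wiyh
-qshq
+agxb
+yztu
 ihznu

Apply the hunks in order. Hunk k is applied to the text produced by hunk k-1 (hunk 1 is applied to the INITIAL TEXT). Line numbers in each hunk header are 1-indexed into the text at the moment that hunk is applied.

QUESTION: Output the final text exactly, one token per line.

Hunk 1: at line 6 remove [fdna] add [ytvzm,mbzz,kcpid] -> 12 lines: kca nbv him cpxu yyo iesvj ytvzm mbzz kcpid bkk ihznu egjap
Hunk 2: at line 7 remove [kcpid,bkk] add [hmzxj,urbt,edp] -> 13 lines: kca nbv him cpxu yyo iesvj ytvzm mbzz hmzxj urbt edp ihznu egjap
Hunk 3: at line 4 remove [iesvj] add [jzu,cno] -> 14 lines: kca nbv him cpxu yyo jzu cno ytvzm mbzz hmzxj urbt edp ihznu egjap
Hunk 4: at line 7 remove [ytvzm,mbzz,hmzxj] add [nirfv] -> 12 lines: kca nbv him cpxu yyo jzu cno nirfv urbt edp ihznu egjap
Hunk 5: at line 8 remove [urbt,edp] add [qshq] -> 11 lines: kca nbv him cpxu yyo jzu cno nirfv qshq ihznu egjap
Hunk 6: at line 6 remove [nirfv] add [wiyh] -> 11 lines: kca nbv him cpxu yyo jzu cno wiyh qshq ihznu egjap
Hunk 7: at line 6 remove [cno,wiyh,qshq] add [agxb,yztu] -> 10 lines: kca nbv him cpxu yyo jzu agxb yztu ihznu egjap

Answer: kca
nbv
him
cpxu
yyo
jzu
agxb
yztu
ihznu
egjap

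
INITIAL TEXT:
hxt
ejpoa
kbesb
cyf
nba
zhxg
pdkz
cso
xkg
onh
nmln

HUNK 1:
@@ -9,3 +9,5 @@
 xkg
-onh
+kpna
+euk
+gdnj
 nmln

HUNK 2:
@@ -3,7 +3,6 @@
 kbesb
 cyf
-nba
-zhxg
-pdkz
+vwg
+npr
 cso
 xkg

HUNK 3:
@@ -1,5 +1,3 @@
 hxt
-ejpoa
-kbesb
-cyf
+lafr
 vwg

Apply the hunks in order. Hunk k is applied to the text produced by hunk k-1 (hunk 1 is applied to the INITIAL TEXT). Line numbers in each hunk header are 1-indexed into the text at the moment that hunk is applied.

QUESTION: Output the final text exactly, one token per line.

Hunk 1: at line 9 remove [onh] add [kpna,euk,gdnj] -> 13 lines: hxt ejpoa kbesb cyf nba zhxg pdkz cso xkg kpna euk gdnj nmln
Hunk 2: at line 3 remove [nba,zhxg,pdkz] add [vwg,npr] -> 12 lines: hxt ejpoa kbesb cyf vwg npr cso xkg kpna euk gdnj nmln
Hunk 3: at line 1 remove [ejpoa,kbesb,cyf] add [lafr] -> 10 lines: hxt lafr vwg npr cso xkg kpna euk gdnj nmln

Answer: hxt
lafr
vwg
npr
cso
xkg
kpna
euk
gdnj
nmln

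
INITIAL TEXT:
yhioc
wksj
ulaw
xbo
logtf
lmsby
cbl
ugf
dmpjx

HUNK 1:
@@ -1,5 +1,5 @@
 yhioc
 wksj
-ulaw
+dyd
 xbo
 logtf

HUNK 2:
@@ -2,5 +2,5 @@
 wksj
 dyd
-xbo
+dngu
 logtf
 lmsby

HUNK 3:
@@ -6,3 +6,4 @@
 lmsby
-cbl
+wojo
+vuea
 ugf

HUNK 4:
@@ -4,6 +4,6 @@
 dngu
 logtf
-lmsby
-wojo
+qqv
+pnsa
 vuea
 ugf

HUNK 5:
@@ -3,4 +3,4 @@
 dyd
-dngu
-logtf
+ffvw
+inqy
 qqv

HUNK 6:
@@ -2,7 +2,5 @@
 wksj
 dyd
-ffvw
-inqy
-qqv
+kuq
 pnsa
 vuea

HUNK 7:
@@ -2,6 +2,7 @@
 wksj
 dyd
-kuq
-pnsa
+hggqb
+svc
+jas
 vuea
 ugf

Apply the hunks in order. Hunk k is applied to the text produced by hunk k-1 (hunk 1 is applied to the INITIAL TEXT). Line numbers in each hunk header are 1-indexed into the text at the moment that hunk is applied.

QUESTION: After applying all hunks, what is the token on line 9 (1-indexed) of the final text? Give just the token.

Hunk 1: at line 1 remove [ulaw] add [dyd] -> 9 lines: yhioc wksj dyd xbo logtf lmsby cbl ugf dmpjx
Hunk 2: at line 2 remove [xbo] add [dngu] -> 9 lines: yhioc wksj dyd dngu logtf lmsby cbl ugf dmpjx
Hunk 3: at line 6 remove [cbl] add [wojo,vuea] -> 10 lines: yhioc wksj dyd dngu logtf lmsby wojo vuea ugf dmpjx
Hunk 4: at line 4 remove [lmsby,wojo] add [qqv,pnsa] -> 10 lines: yhioc wksj dyd dngu logtf qqv pnsa vuea ugf dmpjx
Hunk 5: at line 3 remove [dngu,logtf] add [ffvw,inqy] -> 10 lines: yhioc wksj dyd ffvw inqy qqv pnsa vuea ugf dmpjx
Hunk 6: at line 2 remove [ffvw,inqy,qqv] add [kuq] -> 8 lines: yhioc wksj dyd kuq pnsa vuea ugf dmpjx
Hunk 7: at line 2 remove [kuq,pnsa] add [hggqb,svc,jas] -> 9 lines: yhioc wksj dyd hggqb svc jas vuea ugf dmpjx
Final line 9: dmpjx

Answer: dmpjx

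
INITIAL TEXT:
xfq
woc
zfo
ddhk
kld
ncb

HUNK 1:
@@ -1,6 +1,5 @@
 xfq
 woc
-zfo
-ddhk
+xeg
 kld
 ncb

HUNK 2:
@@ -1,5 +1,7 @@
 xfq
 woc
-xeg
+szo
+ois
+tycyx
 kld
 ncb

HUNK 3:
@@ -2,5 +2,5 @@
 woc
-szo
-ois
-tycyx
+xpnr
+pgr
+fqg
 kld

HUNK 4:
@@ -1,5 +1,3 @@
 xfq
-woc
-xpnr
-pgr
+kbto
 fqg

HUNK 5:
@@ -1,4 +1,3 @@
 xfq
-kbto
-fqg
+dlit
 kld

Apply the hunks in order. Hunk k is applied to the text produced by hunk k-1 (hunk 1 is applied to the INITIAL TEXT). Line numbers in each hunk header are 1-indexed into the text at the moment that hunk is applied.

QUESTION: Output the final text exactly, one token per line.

Answer: xfq
dlit
kld
ncb

Derivation:
Hunk 1: at line 1 remove [zfo,ddhk] add [xeg] -> 5 lines: xfq woc xeg kld ncb
Hunk 2: at line 1 remove [xeg] add [szo,ois,tycyx] -> 7 lines: xfq woc szo ois tycyx kld ncb
Hunk 3: at line 2 remove [szo,ois,tycyx] add [xpnr,pgr,fqg] -> 7 lines: xfq woc xpnr pgr fqg kld ncb
Hunk 4: at line 1 remove [woc,xpnr,pgr] add [kbto] -> 5 lines: xfq kbto fqg kld ncb
Hunk 5: at line 1 remove [kbto,fqg] add [dlit] -> 4 lines: xfq dlit kld ncb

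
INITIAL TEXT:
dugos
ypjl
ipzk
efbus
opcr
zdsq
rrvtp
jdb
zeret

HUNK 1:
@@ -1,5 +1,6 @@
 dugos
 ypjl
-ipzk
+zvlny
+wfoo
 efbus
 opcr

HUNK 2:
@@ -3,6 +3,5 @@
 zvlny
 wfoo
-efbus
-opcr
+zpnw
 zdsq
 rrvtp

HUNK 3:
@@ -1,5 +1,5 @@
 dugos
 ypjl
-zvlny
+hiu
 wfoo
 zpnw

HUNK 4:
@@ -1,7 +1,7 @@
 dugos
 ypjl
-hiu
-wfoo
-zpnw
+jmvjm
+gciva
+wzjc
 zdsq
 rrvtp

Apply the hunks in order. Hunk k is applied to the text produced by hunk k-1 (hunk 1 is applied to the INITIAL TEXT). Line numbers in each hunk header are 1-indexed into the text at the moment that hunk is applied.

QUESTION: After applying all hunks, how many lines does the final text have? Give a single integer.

Answer: 9

Derivation:
Hunk 1: at line 1 remove [ipzk] add [zvlny,wfoo] -> 10 lines: dugos ypjl zvlny wfoo efbus opcr zdsq rrvtp jdb zeret
Hunk 2: at line 3 remove [efbus,opcr] add [zpnw] -> 9 lines: dugos ypjl zvlny wfoo zpnw zdsq rrvtp jdb zeret
Hunk 3: at line 1 remove [zvlny] add [hiu] -> 9 lines: dugos ypjl hiu wfoo zpnw zdsq rrvtp jdb zeret
Hunk 4: at line 1 remove [hiu,wfoo,zpnw] add [jmvjm,gciva,wzjc] -> 9 lines: dugos ypjl jmvjm gciva wzjc zdsq rrvtp jdb zeret
Final line count: 9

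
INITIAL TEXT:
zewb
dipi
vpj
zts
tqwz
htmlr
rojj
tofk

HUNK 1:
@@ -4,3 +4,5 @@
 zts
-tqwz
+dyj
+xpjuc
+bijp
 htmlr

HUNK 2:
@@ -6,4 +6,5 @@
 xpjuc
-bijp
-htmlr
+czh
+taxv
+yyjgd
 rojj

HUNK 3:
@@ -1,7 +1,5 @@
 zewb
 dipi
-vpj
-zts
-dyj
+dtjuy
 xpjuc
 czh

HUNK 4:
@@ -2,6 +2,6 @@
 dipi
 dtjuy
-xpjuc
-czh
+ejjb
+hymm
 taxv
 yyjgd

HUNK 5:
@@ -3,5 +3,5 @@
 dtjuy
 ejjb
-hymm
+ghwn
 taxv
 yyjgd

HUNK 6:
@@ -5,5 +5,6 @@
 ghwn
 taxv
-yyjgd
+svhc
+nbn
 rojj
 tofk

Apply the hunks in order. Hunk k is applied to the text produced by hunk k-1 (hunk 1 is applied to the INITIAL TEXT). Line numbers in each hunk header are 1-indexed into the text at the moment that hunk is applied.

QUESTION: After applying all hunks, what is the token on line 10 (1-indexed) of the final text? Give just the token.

Answer: tofk

Derivation:
Hunk 1: at line 4 remove [tqwz] add [dyj,xpjuc,bijp] -> 10 lines: zewb dipi vpj zts dyj xpjuc bijp htmlr rojj tofk
Hunk 2: at line 6 remove [bijp,htmlr] add [czh,taxv,yyjgd] -> 11 lines: zewb dipi vpj zts dyj xpjuc czh taxv yyjgd rojj tofk
Hunk 3: at line 1 remove [vpj,zts,dyj] add [dtjuy] -> 9 lines: zewb dipi dtjuy xpjuc czh taxv yyjgd rojj tofk
Hunk 4: at line 2 remove [xpjuc,czh] add [ejjb,hymm] -> 9 lines: zewb dipi dtjuy ejjb hymm taxv yyjgd rojj tofk
Hunk 5: at line 3 remove [hymm] add [ghwn] -> 9 lines: zewb dipi dtjuy ejjb ghwn taxv yyjgd rojj tofk
Hunk 6: at line 5 remove [yyjgd] add [svhc,nbn] -> 10 lines: zewb dipi dtjuy ejjb ghwn taxv svhc nbn rojj tofk
Final line 10: tofk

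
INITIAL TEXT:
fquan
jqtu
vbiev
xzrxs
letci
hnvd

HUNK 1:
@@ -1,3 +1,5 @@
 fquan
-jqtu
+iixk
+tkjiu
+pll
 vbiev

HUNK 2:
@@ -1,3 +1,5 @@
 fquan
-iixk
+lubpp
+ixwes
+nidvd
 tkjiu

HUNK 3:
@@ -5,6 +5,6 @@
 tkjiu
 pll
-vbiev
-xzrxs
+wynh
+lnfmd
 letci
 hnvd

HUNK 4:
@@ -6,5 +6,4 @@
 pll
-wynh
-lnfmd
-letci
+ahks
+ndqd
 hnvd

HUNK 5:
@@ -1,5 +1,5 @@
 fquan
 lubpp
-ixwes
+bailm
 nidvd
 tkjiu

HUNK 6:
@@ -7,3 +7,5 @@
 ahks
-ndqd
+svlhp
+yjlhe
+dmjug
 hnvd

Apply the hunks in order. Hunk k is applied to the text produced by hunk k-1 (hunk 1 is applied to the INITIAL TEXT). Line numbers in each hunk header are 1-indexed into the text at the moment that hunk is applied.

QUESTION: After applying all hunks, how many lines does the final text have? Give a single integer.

Answer: 11

Derivation:
Hunk 1: at line 1 remove [jqtu] add [iixk,tkjiu,pll] -> 8 lines: fquan iixk tkjiu pll vbiev xzrxs letci hnvd
Hunk 2: at line 1 remove [iixk] add [lubpp,ixwes,nidvd] -> 10 lines: fquan lubpp ixwes nidvd tkjiu pll vbiev xzrxs letci hnvd
Hunk 3: at line 5 remove [vbiev,xzrxs] add [wynh,lnfmd] -> 10 lines: fquan lubpp ixwes nidvd tkjiu pll wynh lnfmd letci hnvd
Hunk 4: at line 6 remove [wynh,lnfmd,letci] add [ahks,ndqd] -> 9 lines: fquan lubpp ixwes nidvd tkjiu pll ahks ndqd hnvd
Hunk 5: at line 1 remove [ixwes] add [bailm] -> 9 lines: fquan lubpp bailm nidvd tkjiu pll ahks ndqd hnvd
Hunk 6: at line 7 remove [ndqd] add [svlhp,yjlhe,dmjug] -> 11 lines: fquan lubpp bailm nidvd tkjiu pll ahks svlhp yjlhe dmjug hnvd
Final line count: 11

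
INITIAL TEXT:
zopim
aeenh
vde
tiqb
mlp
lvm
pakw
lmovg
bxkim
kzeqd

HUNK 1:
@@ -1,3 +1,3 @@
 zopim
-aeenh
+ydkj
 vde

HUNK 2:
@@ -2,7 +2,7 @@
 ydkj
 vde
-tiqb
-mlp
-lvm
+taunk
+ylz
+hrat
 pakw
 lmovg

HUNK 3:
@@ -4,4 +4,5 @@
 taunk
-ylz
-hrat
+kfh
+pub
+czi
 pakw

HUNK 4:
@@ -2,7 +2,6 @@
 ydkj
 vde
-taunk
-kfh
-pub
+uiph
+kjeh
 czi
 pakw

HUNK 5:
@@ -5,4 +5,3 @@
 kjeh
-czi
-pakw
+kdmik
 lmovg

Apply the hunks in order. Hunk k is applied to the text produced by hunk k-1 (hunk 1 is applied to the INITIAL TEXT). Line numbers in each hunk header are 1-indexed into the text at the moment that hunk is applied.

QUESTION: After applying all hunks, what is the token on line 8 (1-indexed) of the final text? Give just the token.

Answer: bxkim

Derivation:
Hunk 1: at line 1 remove [aeenh] add [ydkj] -> 10 lines: zopim ydkj vde tiqb mlp lvm pakw lmovg bxkim kzeqd
Hunk 2: at line 2 remove [tiqb,mlp,lvm] add [taunk,ylz,hrat] -> 10 lines: zopim ydkj vde taunk ylz hrat pakw lmovg bxkim kzeqd
Hunk 3: at line 4 remove [ylz,hrat] add [kfh,pub,czi] -> 11 lines: zopim ydkj vde taunk kfh pub czi pakw lmovg bxkim kzeqd
Hunk 4: at line 2 remove [taunk,kfh,pub] add [uiph,kjeh] -> 10 lines: zopim ydkj vde uiph kjeh czi pakw lmovg bxkim kzeqd
Hunk 5: at line 5 remove [czi,pakw] add [kdmik] -> 9 lines: zopim ydkj vde uiph kjeh kdmik lmovg bxkim kzeqd
Final line 8: bxkim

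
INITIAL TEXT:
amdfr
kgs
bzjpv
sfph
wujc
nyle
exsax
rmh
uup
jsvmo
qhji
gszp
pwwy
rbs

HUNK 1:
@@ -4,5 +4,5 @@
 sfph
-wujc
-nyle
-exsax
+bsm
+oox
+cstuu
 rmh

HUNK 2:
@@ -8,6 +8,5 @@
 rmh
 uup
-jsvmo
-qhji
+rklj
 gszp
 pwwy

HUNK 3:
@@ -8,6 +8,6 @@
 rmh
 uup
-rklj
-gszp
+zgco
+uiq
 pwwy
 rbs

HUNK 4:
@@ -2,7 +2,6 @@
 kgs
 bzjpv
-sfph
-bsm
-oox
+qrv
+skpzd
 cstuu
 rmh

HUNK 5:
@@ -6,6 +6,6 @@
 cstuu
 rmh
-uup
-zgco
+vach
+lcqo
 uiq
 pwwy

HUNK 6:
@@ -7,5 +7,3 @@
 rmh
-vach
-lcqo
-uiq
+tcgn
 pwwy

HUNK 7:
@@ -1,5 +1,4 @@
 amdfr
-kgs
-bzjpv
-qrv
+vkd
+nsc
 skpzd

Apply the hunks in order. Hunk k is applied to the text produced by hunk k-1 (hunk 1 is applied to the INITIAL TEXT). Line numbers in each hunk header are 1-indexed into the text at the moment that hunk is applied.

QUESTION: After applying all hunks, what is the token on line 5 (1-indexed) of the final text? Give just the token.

Answer: cstuu

Derivation:
Hunk 1: at line 4 remove [wujc,nyle,exsax] add [bsm,oox,cstuu] -> 14 lines: amdfr kgs bzjpv sfph bsm oox cstuu rmh uup jsvmo qhji gszp pwwy rbs
Hunk 2: at line 8 remove [jsvmo,qhji] add [rklj] -> 13 lines: amdfr kgs bzjpv sfph bsm oox cstuu rmh uup rklj gszp pwwy rbs
Hunk 3: at line 8 remove [rklj,gszp] add [zgco,uiq] -> 13 lines: amdfr kgs bzjpv sfph bsm oox cstuu rmh uup zgco uiq pwwy rbs
Hunk 4: at line 2 remove [sfph,bsm,oox] add [qrv,skpzd] -> 12 lines: amdfr kgs bzjpv qrv skpzd cstuu rmh uup zgco uiq pwwy rbs
Hunk 5: at line 6 remove [uup,zgco] add [vach,lcqo] -> 12 lines: amdfr kgs bzjpv qrv skpzd cstuu rmh vach lcqo uiq pwwy rbs
Hunk 6: at line 7 remove [vach,lcqo,uiq] add [tcgn] -> 10 lines: amdfr kgs bzjpv qrv skpzd cstuu rmh tcgn pwwy rbs
Hunk 7: at line 1 remove [kgs,bzjpv,qrv] add [vkd,nsc] -> 9 lines: amdfr vkd nsc skpzd cstuu rmh tcgn pwwy rbs
Final line 5: cstuu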